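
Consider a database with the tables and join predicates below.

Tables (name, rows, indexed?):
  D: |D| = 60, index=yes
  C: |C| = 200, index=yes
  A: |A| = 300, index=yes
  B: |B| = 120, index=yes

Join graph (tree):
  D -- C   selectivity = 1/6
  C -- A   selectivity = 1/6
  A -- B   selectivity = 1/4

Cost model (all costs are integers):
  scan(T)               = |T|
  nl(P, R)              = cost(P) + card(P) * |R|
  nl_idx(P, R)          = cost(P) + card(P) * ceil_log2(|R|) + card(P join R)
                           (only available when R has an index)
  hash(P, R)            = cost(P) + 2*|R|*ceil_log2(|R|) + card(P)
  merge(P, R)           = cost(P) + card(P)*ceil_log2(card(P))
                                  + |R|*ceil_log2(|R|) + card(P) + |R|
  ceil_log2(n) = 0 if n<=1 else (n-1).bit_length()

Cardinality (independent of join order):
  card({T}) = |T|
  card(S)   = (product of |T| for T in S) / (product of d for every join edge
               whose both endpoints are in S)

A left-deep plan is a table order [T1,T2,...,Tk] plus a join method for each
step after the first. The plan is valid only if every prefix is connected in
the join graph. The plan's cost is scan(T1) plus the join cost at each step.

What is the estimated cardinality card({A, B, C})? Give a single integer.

300000

Tables in S: A(300), B(120), C(200)
Edges inside S: C-A(d=6), A-B(d=4)
numerator = 300 * 120 * 200 = 7200000
denominator = 6 * 4 = 24
card(S) = 7200000 / 24 = 300000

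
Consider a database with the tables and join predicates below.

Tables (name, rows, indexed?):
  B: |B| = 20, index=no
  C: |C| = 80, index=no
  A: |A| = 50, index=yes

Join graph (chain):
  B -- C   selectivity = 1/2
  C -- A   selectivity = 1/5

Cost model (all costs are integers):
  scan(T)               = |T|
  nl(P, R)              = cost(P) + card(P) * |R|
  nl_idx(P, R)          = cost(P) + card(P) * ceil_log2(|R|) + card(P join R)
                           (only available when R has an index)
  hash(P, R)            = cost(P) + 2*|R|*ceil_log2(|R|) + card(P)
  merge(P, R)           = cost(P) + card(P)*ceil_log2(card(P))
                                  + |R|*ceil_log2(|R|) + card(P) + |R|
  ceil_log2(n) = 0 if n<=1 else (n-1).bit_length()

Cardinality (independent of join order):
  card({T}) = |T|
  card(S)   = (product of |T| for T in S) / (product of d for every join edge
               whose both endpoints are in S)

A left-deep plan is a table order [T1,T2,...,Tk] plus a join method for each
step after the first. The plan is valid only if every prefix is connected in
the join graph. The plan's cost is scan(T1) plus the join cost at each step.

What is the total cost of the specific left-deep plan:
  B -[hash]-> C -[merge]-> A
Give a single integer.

10310

step 1: scan B: cost=20, card=20
step 2: join C via hash
    card(P join C) = 20*80/(2) = 800
    cost = 20 + 2*80*7 + 20 = 1160
step 3: join A via merge
    card(P join A) = 800*50/(5) = 8000
    cost = 1160 + 800*10 + 50*6 + 800 + 50 = 10310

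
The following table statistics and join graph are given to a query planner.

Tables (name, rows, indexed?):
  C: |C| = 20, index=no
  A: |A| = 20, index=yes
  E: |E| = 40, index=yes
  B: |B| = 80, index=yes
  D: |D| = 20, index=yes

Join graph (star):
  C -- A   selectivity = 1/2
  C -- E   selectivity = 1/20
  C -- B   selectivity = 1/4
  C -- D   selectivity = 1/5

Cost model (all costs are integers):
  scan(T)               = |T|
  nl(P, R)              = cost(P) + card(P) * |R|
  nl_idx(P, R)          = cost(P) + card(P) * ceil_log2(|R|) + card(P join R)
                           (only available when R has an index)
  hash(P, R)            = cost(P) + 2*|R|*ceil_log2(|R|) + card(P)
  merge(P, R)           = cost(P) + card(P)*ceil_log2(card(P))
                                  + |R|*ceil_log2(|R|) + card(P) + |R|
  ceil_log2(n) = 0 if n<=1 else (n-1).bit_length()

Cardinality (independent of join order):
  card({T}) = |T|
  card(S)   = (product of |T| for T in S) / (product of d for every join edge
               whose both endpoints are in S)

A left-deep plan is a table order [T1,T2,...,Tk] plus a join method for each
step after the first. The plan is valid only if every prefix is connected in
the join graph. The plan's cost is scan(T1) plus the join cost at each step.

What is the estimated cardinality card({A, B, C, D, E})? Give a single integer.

32000

Tables in S: A(20), B(80), C(20), D(20), E(40)
Edges inside S: C-A(d=2), C-E(d=20), C-B(d=4), C-D(d=5)
numerator = 20 * 80 * 20 * 20 * 40 = 25600000
denominator = 2 * 20 * 4 * 5 = 800
card(S) = 25600000 / 800 = 32000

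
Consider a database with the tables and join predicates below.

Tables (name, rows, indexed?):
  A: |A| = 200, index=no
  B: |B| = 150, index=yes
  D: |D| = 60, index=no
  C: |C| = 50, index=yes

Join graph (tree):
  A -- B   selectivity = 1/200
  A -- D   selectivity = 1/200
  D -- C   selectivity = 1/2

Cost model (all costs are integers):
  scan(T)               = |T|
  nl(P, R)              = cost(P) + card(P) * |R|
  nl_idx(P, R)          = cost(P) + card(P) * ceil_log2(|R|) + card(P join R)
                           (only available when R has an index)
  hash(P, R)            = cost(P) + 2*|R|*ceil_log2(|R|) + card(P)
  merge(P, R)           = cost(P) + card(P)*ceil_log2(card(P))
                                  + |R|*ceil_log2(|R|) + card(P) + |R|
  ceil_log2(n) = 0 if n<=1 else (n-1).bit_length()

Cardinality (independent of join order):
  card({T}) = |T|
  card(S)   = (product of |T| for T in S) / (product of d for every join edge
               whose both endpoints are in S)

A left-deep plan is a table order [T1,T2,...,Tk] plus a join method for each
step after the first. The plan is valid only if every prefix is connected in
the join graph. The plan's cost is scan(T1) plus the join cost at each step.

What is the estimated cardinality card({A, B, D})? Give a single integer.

Tables in S: A(200), B(150), D(60)
Edges inside S: A-B(d=200), A-D(d=200)
numerator = 200 * 150 * 60 = 1800000
denominator = 200 * 200 = 40000
card(S) = 1800000 / 40000 = 45

45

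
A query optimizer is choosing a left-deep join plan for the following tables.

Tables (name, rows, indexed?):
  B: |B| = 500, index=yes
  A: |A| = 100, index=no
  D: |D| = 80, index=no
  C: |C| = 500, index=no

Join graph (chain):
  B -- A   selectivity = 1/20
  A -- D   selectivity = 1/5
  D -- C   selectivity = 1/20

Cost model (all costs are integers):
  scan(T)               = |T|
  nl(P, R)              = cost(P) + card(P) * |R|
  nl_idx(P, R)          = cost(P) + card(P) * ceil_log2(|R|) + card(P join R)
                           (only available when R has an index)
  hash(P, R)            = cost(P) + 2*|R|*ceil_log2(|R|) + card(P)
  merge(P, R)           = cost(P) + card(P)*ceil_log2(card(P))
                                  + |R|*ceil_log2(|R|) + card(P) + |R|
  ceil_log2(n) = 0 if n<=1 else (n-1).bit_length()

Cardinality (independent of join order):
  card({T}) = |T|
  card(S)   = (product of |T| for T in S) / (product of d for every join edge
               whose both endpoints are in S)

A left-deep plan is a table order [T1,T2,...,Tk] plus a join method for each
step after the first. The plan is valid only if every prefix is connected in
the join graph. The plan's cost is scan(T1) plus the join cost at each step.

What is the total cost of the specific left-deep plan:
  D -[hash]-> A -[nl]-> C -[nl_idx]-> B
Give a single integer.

2161560

step 1: scan D: cost=80, card=80
step 2: join A via hash
    card(P join A) = 80*100/(5) = 1600
    cost = 80 + 2*100*7 + 80 = 1560
step 3: join C via nl
    card(P join C) = 1600*500/(20) = 40000
    cost = 1560 + 1600*500 = 801560
step 4: join B via nl_idx
    card(P join B) = 40000*500/(20) = 1000000
    cost = 801560 + 40000*9 + 1000000 = 2161560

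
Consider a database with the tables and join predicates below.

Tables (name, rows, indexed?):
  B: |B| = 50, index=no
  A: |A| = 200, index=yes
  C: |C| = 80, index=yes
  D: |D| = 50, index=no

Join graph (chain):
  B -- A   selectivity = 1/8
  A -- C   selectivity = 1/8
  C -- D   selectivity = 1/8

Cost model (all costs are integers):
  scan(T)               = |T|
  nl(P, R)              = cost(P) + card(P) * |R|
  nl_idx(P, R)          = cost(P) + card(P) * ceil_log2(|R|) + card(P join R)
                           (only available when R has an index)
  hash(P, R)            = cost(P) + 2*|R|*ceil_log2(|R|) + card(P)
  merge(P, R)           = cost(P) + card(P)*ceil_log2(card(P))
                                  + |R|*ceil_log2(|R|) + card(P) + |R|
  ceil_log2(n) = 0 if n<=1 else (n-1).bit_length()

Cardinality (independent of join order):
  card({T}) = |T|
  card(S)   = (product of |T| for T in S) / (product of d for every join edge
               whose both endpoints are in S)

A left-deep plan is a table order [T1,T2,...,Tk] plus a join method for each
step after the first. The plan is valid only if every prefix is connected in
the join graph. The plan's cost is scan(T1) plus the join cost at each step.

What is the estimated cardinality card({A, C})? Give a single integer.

Tables in S: A(200), C(80)
Edges inside S: A-C(d=8)
numerator = 200 * 80 = 16000
denominator = 8 = 8
card(S) = 16000 / 8 = 2000

2000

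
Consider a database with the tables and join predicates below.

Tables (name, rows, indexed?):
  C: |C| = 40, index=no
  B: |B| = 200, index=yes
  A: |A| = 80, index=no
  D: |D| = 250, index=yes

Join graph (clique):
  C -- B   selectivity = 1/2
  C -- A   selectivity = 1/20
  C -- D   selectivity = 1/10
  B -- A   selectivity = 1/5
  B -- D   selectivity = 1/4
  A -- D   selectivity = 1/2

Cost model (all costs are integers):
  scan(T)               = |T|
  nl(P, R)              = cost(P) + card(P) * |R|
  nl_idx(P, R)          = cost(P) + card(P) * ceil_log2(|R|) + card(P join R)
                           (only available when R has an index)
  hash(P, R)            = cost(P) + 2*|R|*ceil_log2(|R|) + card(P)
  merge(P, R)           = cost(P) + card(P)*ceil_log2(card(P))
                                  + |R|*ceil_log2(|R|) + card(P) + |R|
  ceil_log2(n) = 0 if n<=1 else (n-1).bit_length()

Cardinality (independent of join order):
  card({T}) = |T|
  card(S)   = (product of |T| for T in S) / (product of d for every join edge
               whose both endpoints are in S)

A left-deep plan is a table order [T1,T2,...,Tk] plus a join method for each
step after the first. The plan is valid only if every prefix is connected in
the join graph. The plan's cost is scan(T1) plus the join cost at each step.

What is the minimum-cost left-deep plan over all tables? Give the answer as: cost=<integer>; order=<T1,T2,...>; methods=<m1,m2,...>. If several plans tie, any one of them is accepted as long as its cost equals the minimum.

cost=8300; order=D,C,A,B; methods=hash,hash,hash

Selinger DP (subsets sized 1..n):
  {C}: scan cost=40, card=40
  {B}: scan cost=200, card=200
  {A}: scan cost=80, card=80
  {D}: scan cost=250, card=250
  {BC}: card=4000; try (C,hash)→880, (B,merge)→2120, (C,merge)→2280, (B,hash)→3280, (B,nl_idx)→4360, (B,nl)→8040 …(+1); best=880 via (C,hash)
  {AC}: card=160; try (C,hash)→640, (A,merge)→960, (C,merge)→1000, (A,hash)→1200, (A,nl)→3240, (C,nl)→3280; best=640 via (C,hash)
  {CD}: card=1000; try (C,hash)→980, (D,nl_idx)→1360, (D,merge)→2570, (C,merge)→2780, (D,hash)→4080, (D,nl)→10040 …(+1); best=980 via (C,hash)
  {AB}: card=3200; try (A,hash)→1520, (B,merge)→2520, (A,merge)→2640, (B,hash)→3360, (B,nl_idx)→3920, (B,nl)→16080 …(+1); best=1520 via (A,hash)
  {BD}: card=12500; try (B,hash)→3700, (D,merge)→4250, (B,merge)→4300, (D,hash)→4400, (D,nl_idx)→14300, (B,nl_idx)→14750 …(+2); best=3700 via (B,hash)
  {AD}: card=10000; try (A,hash)→1620, (D,merge)→2970, (A,merge)→3140, (D,hash)→4160, (D,nl_idx)→10720, (D,nl)→20080 …(+1); best=1620 via (A,hash)
  {ABC}: card=3200; try (B,merge)→3880, (B,hash)→4000, (B,nl_idx)→5120, (C,hash)→5200, (A,hash)→6000, (B,nl)→32640 …(+4); best=3880 via (B,merge)
  {BCD}: card=25000; try (B,hash)→5180, (D,hash)→8880, (B,merge)→13780, (C,hash)→16680, (B,nl_idx)→33980, (D,merge)→55130 …(+5); best=5180 via (B,hash)
  {ACD}: card=2000; try (A,hash)→3100, (D,nl_idx)→3920, (D,merge)→4330, (D,hash)→4800, (C,hash)→12100, (A,merge)→12620 …(+4); best=3100 via (A,hash)
  {ABD}: card=100000; try (D,hash)→8720, (B,hash)→14820, (A,hash)→17320, (D,merge)→45370, (D,nl_idx)→127120, (B,merge)→153420 …(+5); best=8720 via (D,hash)
  {ABCD}: card=10000; try (B,hash)→8300, (D,hash)→11080, (B,merge)→28900, (B,nl_idx)→29100, (A,hash)→31300, (D,nl_idx)→39480 …(+8); best=8300 via (B,hash)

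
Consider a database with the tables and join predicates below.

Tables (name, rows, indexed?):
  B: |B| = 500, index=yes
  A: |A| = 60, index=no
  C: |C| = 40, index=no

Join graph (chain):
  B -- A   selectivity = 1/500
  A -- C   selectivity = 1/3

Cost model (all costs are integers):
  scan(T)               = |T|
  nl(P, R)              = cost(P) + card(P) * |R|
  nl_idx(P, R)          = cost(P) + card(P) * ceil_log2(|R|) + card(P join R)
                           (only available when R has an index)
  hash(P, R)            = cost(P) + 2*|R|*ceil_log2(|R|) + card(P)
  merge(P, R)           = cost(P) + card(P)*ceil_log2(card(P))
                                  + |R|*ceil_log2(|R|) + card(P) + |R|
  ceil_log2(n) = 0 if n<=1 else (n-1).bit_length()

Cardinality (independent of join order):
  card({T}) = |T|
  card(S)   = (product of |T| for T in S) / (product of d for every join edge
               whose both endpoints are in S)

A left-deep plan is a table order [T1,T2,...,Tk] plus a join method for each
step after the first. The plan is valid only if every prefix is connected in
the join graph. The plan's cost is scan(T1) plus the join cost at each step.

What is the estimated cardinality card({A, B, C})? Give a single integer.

800

Tables in S: A(60), B(500), C(40)
Edges inside S: B-A(d=500), A-C(d=3)
numerator = 60 * 500 * 40 = 1200000
denominator = 500 * 3 = 1500
card(S) = 1200000 / 1500 = 800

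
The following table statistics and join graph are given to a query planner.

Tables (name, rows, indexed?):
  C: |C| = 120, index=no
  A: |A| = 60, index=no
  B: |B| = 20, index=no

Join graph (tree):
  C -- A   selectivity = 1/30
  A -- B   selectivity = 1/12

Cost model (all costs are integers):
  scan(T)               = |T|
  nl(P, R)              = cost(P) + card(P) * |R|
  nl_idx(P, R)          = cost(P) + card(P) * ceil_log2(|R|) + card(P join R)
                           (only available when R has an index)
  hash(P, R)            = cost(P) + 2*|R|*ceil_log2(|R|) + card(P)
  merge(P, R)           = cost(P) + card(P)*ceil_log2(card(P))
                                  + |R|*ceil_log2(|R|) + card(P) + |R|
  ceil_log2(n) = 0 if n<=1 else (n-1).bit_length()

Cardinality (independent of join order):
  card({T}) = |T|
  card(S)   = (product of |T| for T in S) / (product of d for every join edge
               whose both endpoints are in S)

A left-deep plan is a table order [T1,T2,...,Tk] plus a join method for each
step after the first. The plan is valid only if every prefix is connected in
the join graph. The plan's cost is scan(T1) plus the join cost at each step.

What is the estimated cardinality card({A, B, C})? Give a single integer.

Tables in S: A(60), B(20), C(120)
Edges inside S: C-A(d=30), A-B(d=12)
numerator = 60 * 20 * 120 = 144000
denominator = 30 * 12 = 360
card(S) = 144000 / 360 = 400

400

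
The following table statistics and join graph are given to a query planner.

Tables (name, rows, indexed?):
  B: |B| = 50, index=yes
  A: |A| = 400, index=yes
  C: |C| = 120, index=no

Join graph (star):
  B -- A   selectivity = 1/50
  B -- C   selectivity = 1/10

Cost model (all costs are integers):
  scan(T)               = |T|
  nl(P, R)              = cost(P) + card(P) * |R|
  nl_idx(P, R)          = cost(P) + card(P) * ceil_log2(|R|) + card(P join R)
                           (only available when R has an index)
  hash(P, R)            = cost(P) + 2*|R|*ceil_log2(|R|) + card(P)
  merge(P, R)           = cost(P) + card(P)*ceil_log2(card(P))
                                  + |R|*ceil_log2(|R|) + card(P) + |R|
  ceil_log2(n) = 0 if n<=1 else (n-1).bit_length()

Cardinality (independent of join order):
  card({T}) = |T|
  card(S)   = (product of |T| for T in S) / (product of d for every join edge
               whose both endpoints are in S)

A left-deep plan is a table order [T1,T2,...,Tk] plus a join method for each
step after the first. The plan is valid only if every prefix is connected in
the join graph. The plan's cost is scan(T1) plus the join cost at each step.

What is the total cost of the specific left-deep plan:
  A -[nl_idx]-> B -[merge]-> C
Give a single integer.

step 1: scan A: cost=400, card=400
step 2: join B via nl_idx
    card(P join B) = 400*50/(50) = 400
    cost = 400 + 400*6 + 400 = 3200
step 3: join C via merge
    card(P join C) = 400*120/(10) = 4800
    cost = 3200 + 400*9 + 120*7 + 400 + 120 = 8160

8160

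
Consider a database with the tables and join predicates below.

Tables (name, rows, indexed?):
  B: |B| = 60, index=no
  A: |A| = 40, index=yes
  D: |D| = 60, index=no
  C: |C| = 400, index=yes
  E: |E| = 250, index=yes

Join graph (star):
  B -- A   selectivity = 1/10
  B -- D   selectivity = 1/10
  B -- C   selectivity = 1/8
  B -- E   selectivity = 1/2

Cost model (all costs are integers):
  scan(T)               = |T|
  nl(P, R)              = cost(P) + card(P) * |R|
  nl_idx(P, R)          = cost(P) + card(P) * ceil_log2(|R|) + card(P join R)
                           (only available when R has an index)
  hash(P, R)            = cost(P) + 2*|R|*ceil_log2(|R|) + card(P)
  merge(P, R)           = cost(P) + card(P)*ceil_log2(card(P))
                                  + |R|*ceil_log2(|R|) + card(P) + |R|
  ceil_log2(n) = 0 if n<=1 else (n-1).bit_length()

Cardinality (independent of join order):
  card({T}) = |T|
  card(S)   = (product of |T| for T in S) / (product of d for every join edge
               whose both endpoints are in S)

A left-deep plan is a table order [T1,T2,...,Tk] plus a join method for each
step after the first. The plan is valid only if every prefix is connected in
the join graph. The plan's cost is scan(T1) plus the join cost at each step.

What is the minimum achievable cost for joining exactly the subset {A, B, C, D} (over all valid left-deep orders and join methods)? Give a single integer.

10200

Selinger DP over subsets of {A,B,C,D}:
  {B}: scan cost=60, card=60
  {A}: scan cost=40, card=40
  {D}: scan cost=60, card=60
  {C}: scan cost=400, card=400
  {AB}: card=240; try (A,hash)→600, (A,nl_idx)→660, (B,merge)→740, (A,merge)→760, (B,hash)→800, (B,nl)→2440 …(+1); best=600 via (A,hash)
  {BD}: card=360; try (D,hash)→840, (B,hash)→840, (D,merge)→900, (B,merge)→900, (D,nl)→3660, (B,nl)→3660; best=840 via (D,hash)
  {BC}: card=3000; try (B,hash)→1520, (C,nl_idx)→3600, (C,merge)→4480, (B,merge)→4820, (C,hash)→7320, (C,nl)→24060 …(+1); best=1520 via (B,hash)
  {ABD}: card=1440; try (D,hash)→1560, (A,hash)→1680, (D,merge)→3180, (A,nl_idx)→4440, (A,merge)→4720, (D,nl)→15000 …(+1); best=1560 via (D,hash)
  {ABC}: card=12000; try (A,hash)→5000, (C,merge)→6760, (C,hash)→8040, (C,nl_idx)→14760, (A,nl_idx)→31520, (A,merge)→40800 …(+2); best=5000 via (A,hash)
  {BCD}: card=18000; try (D,hash)→5240, (C,hash)→8400, (C,merge)→8440, (C,nl_idx)→22080, (D,merge)→40940, (C,nl)→144840 …(+1); best=5240 via (D,hash)
  {ABCD}: card=72000; try (C,hash)→10200, (D,hash)→17720, (C,merge)→22840, (A,hash)→23720, (C,nl_idx)→86520, (A,nl_idx)→185240 …(+5); best=10200 via (C,hash)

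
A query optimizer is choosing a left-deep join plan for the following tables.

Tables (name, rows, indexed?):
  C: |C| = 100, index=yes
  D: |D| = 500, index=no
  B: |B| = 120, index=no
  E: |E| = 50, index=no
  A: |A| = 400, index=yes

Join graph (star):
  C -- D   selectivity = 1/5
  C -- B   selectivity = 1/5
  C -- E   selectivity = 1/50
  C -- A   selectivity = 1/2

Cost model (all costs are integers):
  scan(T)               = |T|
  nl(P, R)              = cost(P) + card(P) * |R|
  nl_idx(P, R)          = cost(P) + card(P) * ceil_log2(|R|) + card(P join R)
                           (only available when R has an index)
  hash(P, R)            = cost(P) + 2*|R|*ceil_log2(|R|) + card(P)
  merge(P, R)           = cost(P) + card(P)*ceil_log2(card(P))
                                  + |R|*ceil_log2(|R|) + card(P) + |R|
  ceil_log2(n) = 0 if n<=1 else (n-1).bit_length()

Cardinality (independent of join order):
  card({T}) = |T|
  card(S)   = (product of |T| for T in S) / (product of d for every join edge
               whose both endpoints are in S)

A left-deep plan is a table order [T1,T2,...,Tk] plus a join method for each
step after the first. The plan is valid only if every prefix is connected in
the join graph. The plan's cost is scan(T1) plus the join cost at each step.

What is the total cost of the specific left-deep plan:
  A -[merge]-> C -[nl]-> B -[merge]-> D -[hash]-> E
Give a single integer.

step 1: scan A: cost=400, card=400
step 2: join C via merge
    card(P join C) = 400*100/(2) = 20000
    cost = 400 + 400*9 + 100*7 + 400 + 100 = 5200
step 3: join B via nl
    card(P join B) = 20000*120/(5) = 480000
    cost = 5200 + 20000*120 = 2405200
step 4: join D via merge
    card(P join D) = 480000*500/(5) = 48000000
    cost = 2405200 + 480000*19 + 500*9 + 480000 + 500 = 12010200
step 5: join E via hash
    card(P join E) = 48000000*50/(50) = 48000000
    cost = 12010200 + 2*50*6 + 48000000 = 60010800

60010800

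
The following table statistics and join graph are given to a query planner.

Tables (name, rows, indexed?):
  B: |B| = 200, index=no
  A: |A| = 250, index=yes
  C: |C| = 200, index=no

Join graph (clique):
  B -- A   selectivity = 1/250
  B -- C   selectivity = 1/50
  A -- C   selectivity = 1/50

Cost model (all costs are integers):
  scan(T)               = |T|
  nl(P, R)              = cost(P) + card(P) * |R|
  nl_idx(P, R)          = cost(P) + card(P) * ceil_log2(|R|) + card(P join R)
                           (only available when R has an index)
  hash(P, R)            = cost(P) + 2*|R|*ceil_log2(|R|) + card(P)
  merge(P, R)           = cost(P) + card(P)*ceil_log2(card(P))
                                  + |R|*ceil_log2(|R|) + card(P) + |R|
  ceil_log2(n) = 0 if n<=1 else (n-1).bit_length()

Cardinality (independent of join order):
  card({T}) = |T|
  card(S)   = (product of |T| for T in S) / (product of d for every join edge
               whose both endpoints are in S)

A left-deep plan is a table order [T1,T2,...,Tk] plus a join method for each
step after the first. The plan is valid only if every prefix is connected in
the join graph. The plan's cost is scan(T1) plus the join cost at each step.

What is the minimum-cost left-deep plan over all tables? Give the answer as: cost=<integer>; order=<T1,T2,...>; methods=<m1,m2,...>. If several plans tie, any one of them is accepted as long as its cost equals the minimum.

cost=5400; order=B,A,C; methods=nl_idx,hash

Selinger DP (subsets sized 1..n):
  {B}: scan cost=200, card=200
  {A}: scan cost=250, card=250
  {C}: scan cost=200, card=200
  {AB}: card=200; try (A,nl_idx)→2000, (B,hash)→3700, (A,merge)→4250, (B,merge)→4300, (A,hash)→4400, (A,nl)→50200 …(+1); best=2000 via (A,nl_idx)
  {BC}: card=800; try (C,hash)→3600, (B,hash)→3600, (C,merge)→3800, (B,merge)→3800, (C,nl)→40200, (B,nl)→40200; best=3600 via (C,hash)
  {AC}: card=1000; try (A,nl_idx)→2800, (C,hash)→3700, (A,merge)→4250, (C,merge)→4300, (A,hash)→4400, (A,nl)→50200 …(+1); best=2800 via (A,nl_idx)
  {ABC}: card=16; try (C,hash)→5400, (C,merge)→5600, (B,hash)→7000, (A,hash)→8400, (A,nl_idx)→10016, (A,merge)→14650 …(+4); best=5400 via (C,hash)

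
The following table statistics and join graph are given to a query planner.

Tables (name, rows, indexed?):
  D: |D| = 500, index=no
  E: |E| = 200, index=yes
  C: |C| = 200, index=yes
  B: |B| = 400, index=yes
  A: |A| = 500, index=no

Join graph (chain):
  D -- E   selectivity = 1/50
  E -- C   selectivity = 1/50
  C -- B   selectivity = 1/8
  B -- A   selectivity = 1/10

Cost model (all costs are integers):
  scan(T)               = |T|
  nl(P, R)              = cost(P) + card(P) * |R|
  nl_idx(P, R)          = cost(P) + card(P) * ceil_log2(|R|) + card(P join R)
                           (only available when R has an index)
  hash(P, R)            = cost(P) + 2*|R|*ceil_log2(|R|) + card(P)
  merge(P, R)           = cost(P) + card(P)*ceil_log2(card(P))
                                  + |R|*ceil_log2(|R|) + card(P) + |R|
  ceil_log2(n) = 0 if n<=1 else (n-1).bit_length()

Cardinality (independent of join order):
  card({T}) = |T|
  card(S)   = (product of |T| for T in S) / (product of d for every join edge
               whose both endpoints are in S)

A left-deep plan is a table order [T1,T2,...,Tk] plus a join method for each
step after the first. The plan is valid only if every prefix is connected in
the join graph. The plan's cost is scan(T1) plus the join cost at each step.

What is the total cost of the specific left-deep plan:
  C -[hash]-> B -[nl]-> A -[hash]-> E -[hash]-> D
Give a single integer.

step 1: scan C: cost=200, card=200
step 2: join B via hash
    card(P join B) = 200*400/(8) = 10000
    cost = 200 + 2*400*9 + 200 = 7600
step 3: join A via nl
    card(P join A) = 10000*500/(10) = 500000
    cost = 7600 + 10000*500 = 5007600
step 4: join E via hash
    card(P join E) = 500000*200/(50) = 2000000
    cost = 5007600 + 2*200*8 + 500000 = 5510800
step 5: join D via hash
    card(P join D) = 2000000*500/(50) = 20000000
    cost = 5510800 + 2*500*9 + 2000000 = 7519800

7519800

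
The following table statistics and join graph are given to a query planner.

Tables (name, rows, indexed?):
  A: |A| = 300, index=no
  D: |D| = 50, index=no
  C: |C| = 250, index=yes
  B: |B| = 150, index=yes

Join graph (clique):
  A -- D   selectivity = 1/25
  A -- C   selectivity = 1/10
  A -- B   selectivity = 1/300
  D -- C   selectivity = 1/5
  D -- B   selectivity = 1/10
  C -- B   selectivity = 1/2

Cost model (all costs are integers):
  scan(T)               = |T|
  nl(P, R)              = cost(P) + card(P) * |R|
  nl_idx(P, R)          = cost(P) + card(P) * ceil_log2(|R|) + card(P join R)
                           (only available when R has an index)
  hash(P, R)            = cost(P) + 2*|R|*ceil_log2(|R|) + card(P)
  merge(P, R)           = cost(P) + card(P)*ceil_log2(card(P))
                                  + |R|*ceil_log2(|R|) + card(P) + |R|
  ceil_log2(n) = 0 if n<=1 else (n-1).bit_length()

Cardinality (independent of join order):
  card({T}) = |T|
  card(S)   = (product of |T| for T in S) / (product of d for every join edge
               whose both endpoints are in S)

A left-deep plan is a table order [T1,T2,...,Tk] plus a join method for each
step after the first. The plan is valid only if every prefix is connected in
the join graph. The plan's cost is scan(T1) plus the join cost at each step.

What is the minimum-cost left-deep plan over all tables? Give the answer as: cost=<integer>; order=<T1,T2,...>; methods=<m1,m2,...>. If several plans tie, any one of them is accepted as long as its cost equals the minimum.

cost=3915; order=A,B,D,C; methods=nl_idx,hash,nl_idx

Selinger DP (subsets sized 1..n):
  {A}: scan cost=300, card=300
  {D}: scan cost=50, card=50
  {C}: scan cost=250, card=250
  {B}: scan cost=150, card=150
  {AD}: card=600; try (D,hash)→1200, (A,merge)→3400, (D,merge)→3650, (A,hash)→5500, (A,nl)→15050, (D,nl)→15300; best=1200 via (D,hash)
  {AC}: card=7500; try (C,hash)→4600, (A,merge)→5500, (C,merge)→5550, (A,hash)→5900, (C,nl_idx)→10200, (A,nl)→75250 …(+1); best=4600 via (C,hash)
  {AB}: card=150; try (B,nl_idx)→2850, (B,hash)→3000, (A,merge)→4500, (B,merge)→4650, (A,hash)→5700, (A,nl)→45150 …(+1); best=2850 via (B,nl_idx)
  {CD}: card=2500; try (D,hash)→1100, (C,merge)→2650, (D,merge)→2850, (C,nl_idx)→2950, (C,hash)→4100, (C,nl)→12550 …(+1); best=1100 via (D,hash)
  {BD}: card=750; try (D,hash)→900, (B,nl_idx)→1200, (B,merge)→1750, (D,merge)→1850, (B,hash)→2500, (B,nl)→7550 …(+1); best=900 via (D,hash)
  {BC}: card=18750; try (B,hash)→2900, (C,merge)→3750, (B,merge)→3850, (C,hash)→4300, (C,nl_idx)→20100, (B,nl_idx)→21000 …(+2); best=2900 via (B,hash)
  {ACD}: card=3000; try (C,hash)→5800, (C,nl_idx)→9000, (A,hash)→9000, (C,merge)→10050, (D,hash)→12700, (A,merge)→36600 …(+4); best=5800 via (C,hash)
  {ABD}: card=30; try (D,hash)→3600, (B,hash)→4200, (D,merge)→4550, (B,nl_idx)→6030, (A,hash)→7050, (B,merge)→9150 …(+4); best=3600 via (D,hash)
  {ABC}: card=1875; try (C,nl_idx)→5925, (C,merge)→6450, (C,hash)→7000, (B,hash)→14500, (A,hash)→27050, (C,nl)→40350 …(+5); best=5925 via (C,nl_idx)
  {BCD}: card=18750; try (C,hash)→5650, (B,hash)→6000, (C,merge)→11400, (D,hash)→22250, (C,nl_idx)→25650, (B,merge)→34950 …(+5); best=5650 via (C,hash)
  {ABCD}: card=75; try (C,nl_idx)→3915, (C,merge)→6030, (C,hash)→7630, (D,hash)→8400, (C,nl)→11100, (B,hash)→11200 …(+8); best=3915 via (C,nl_idx)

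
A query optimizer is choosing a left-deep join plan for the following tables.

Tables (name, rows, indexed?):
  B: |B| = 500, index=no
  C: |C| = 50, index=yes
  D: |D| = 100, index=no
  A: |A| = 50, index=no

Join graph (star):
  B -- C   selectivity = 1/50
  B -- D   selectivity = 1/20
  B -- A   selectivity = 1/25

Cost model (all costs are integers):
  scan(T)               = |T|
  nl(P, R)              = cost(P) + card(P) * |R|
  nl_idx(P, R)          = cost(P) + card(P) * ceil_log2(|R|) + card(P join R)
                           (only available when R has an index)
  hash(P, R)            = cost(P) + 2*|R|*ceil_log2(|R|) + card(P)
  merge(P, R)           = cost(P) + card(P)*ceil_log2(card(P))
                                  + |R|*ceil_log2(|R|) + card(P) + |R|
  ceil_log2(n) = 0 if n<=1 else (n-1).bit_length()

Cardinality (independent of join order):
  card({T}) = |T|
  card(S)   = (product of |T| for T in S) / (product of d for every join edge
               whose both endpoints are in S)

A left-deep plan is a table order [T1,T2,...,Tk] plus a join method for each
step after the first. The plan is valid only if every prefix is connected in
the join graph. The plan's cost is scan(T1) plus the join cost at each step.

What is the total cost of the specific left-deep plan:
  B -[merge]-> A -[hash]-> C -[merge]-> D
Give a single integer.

step 1: scan B: cost=500, card=500
step 2: join A via merge
    card(P join A) = 500*50/(25) = 1000
    cost = 500 + 500*9 + 50*6 + 500 + 50 = 5850
step 3: join C via hash
    card(P join C) = 1000*50/(50) = 1000
    cost = 5850 + 2*50*6 + 1000 = 7450
step 4: join D via merge
    card(P join D) = 1000*100/(20) = 5000
    cost = 7450 + 1000*10 + 100*7 + 1000 + 100 = 19250

19250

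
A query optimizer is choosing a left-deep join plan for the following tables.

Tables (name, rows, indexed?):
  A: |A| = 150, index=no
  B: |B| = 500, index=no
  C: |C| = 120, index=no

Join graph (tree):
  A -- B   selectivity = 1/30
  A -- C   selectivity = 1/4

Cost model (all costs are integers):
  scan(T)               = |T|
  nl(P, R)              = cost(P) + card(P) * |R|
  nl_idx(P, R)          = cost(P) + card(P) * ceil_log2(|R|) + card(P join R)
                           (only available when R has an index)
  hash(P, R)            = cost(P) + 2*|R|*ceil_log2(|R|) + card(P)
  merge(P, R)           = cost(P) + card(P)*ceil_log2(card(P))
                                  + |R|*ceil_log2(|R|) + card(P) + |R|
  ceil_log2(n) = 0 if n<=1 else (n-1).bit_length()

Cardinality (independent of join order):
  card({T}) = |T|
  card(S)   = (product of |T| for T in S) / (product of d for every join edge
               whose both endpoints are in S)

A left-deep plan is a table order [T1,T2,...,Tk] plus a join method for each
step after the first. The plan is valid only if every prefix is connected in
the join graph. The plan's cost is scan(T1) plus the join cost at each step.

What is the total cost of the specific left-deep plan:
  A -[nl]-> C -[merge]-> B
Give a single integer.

86150

step 1: scan A: cost=150, card=150
step 2: join C via nl
    card(P join C) = 150*120/(4) = 4500
    cost = 150 + 150*120 = 18150
step 3: join B via merge
    card(P join B) = 4500*500/(30) = 75000
    cost = 18150 + 4500*13 + 500*9 + 4500 + 500 = 86150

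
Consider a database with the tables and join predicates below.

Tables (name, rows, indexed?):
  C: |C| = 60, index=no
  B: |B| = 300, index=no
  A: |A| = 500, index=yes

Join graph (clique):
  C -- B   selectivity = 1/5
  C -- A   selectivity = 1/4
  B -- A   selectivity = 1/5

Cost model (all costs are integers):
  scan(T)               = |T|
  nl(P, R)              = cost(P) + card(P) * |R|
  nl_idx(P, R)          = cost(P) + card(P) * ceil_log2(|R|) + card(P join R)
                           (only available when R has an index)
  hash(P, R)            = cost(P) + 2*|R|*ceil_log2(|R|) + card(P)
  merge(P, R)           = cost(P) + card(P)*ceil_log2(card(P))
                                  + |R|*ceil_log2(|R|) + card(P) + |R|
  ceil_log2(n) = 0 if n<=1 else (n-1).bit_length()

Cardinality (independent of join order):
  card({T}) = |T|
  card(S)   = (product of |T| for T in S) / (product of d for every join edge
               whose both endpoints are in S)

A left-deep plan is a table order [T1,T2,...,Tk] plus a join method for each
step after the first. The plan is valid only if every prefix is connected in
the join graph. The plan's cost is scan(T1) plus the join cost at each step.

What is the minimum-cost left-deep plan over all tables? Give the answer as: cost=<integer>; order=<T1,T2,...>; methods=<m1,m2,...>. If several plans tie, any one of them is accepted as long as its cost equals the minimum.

cost=13920; order=B,C,A; methods=hash,hash

Selinger DP (subsets sized 1..n):
  {C}: scan cost=60, card=60
  {B}: scan cost=300, card=300
  {A}: scan cost=500, card=500
  {BC}: card=3600; try (C,hash)→1320, (B,merge)→3480, (C,merge)→3720, (B,hash)→5520, (B,nl)→18060, (C,nl)→18300; best=1320 via (C,hash)
  {AC}: card=7500; try (C,hash)→1720, (A,merge)→5480, (C,merge)→5920, (A,nl_idx)→8100, (A,hash)→9120, (A,nl)→30060 …(+1); best=1720 via (C,hash)
  {AB}: card=30000; try (B,hash)→6400, (A,merge)→8300, (B,merge)→8500, (A,hash)→9600, (A,nl_idx)→33000, (A,nl)→150300 …(+1); best=6400 via (B,hash)
  {ABC}: card=90000; try (A,hash)→13920, (B,hash)→14620, (C,hash)→37120, (A,merge)→53120, (B,merge)→109720, (A,nl_idx)→123720 …(+4); best=13920 via (A,hash)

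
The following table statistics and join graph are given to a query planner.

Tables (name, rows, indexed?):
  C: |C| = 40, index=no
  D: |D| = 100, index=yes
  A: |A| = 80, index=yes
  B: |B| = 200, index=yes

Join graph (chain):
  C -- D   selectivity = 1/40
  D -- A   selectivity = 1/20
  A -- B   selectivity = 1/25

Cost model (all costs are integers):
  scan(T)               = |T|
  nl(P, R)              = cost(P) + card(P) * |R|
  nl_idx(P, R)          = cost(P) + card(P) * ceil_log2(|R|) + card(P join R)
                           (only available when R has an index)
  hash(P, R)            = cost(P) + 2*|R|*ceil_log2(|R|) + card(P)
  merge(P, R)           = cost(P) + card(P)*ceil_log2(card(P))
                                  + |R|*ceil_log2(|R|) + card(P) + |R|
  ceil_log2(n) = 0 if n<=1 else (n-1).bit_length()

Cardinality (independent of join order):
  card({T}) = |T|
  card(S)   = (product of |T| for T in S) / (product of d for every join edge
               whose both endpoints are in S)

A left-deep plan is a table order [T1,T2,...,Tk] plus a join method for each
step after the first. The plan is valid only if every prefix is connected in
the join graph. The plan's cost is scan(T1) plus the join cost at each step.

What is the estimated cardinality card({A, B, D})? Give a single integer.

3200

Tables in S: A(80), B(200), D(100)
Edges inside S: D-A(d=20), A-B(d=25)
numerator = 80 * 200 * 100 = 1600000
denominator = 20 * 25 = 500
card(S) = 1600000 / 500 = 3200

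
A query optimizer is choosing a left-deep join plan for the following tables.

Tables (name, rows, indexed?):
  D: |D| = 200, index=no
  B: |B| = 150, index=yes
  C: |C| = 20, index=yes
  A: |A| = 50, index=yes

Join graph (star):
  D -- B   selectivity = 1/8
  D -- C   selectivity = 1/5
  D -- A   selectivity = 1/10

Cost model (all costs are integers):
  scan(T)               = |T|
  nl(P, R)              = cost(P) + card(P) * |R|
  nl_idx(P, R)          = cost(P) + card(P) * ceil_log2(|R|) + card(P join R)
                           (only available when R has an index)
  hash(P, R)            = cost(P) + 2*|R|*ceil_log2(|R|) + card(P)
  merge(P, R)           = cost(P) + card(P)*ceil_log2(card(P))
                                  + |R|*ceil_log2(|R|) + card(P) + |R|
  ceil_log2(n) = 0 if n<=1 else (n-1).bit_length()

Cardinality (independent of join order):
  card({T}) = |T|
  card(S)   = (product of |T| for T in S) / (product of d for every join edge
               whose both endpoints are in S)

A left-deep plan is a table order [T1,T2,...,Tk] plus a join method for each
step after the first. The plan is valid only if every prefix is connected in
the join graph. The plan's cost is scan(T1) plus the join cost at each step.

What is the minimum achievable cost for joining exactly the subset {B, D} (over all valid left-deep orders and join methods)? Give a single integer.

Selinger DP over subsets of {B,D}:
  {D}: scan cost=200, card=200
  {B}: scan cost=150, card=150
  {BD}: card=3750; try (B,hash)→2800, (D,merge)→3300, (B,merge)→3350, (D,hash)→3500, (B,nl_idx)→5550, (D,nl)→30150 …(+1); best=2800 via (B,hash)

2800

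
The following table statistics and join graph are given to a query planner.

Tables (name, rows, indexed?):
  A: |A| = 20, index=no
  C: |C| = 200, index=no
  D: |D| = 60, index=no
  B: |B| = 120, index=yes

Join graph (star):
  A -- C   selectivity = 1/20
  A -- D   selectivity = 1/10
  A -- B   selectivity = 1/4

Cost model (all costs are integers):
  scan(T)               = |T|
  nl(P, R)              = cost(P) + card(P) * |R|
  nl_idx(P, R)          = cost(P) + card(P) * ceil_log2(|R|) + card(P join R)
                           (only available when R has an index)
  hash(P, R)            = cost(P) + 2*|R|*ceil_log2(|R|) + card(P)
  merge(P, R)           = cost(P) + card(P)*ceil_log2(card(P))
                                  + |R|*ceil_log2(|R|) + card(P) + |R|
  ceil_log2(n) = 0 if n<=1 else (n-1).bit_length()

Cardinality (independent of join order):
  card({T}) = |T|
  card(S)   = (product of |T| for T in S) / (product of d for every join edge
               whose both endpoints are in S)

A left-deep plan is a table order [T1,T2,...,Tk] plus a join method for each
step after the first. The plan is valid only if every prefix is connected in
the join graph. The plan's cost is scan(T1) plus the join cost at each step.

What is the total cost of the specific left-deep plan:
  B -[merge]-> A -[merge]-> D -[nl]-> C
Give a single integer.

728220

step 1: scan B: cost=120, card=120
step 2: join A via merge
    card(P join A) = 120*20/(4) = 600
    cost = 120 + 120*7 + 20*5 + 120 + 20 = 1200
step 3: join D via merge
    card(P join D) = 600*60/(10) = 3600
    cost = 1200 + 600*10 + 60*6 + 600 + 60 = 8220
step 4: join C via nl
    card(P join C) = 3600*200/(20) = 36000
    cost = 8220 + 3600*200 = 728220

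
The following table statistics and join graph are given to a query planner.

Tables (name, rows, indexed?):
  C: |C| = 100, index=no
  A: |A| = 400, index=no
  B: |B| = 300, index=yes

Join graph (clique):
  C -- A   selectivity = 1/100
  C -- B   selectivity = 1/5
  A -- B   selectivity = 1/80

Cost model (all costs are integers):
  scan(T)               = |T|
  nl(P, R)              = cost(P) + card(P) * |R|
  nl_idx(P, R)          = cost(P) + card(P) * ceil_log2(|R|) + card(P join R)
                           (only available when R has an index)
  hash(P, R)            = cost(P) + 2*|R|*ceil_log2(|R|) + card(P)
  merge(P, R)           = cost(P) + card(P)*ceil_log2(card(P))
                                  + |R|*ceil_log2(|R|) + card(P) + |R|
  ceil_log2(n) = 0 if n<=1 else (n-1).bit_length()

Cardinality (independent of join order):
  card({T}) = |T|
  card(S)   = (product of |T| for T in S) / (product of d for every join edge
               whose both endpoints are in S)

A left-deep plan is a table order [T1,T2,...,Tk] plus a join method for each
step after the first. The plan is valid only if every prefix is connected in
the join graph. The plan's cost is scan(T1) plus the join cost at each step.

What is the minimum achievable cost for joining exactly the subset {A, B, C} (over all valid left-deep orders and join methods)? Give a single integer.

6100

Selinger DP over subsets of {A,B,C}:
  {C}: scan cost=100, card=100
  {A}: scan cost=400, card=400
  {B}: scan cost=300, card=300
  {AC}: card=400; try (C,hash)→2200, (A,merge)→4900, (C,merge)→5200, (A,hash)→7400, (A,nl)→40100, (C,nl)→40400; best=2200 via (C,hash)
  {BC}: card=6000; try (C,hash)→2000, (B,merge)→3900, (C,merge)→4100, (B,hash)→5600, (B,nl_idx)→7000, (B,nl)→30100 …(+1); best=2000 via (C,hash)
  {AB}: card=1500; try (B,nl_idx)→5500, (B,hash)→6200, (A,merge)→7300, (B,merge)→7400, (A,hash)→7800, (A,nl)→120300 …(+1); best=5500 via (B,nl_idx)
  {ABC}: card=300; try (B,nl_idx)→6100, (B,hash)→8000, (C,hash)→8400, (B,merge)→9200, (A,hash)→15200, (C,merge)→24300 …(+4); best=6100 via (B,nl_idx)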